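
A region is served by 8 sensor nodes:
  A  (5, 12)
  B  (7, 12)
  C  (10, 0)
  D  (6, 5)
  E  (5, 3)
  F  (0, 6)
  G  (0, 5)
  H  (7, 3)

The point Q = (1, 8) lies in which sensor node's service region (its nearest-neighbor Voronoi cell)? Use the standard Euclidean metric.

Compare squared distances (the ordering matches that of the actual distances):
|QA|² = (1−5)² + (8−12)² = 16 + 16 = 32
|QB|² = (1−7)² + (8−12)² = 36 + 16 = 52
|QC|² = (1−10)² + (8−0)² = 81 + 64 = 145
|QD|² = (1−6)² + (8−5)² = 25 + 9 = 34
|QE|² = (1−5)² + (8−3)² = 16 + 25 = 41
|QF|² = (1−0)² + (8−6)² = 1 + 4 = 5
|QG|² = (1−0)² + (8−5)² = 1 + 9 = 10
|QH|² = (1−7)² + (8−3)² = 36 + 25 = 61
The smallest is to F, so Q lies in the Voronoi region of F.

F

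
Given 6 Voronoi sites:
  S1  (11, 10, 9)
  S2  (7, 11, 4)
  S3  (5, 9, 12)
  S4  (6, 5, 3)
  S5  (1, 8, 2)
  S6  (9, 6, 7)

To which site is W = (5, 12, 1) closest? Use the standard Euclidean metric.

Compare squared distances (the ordering matches that of the actual distances):
|WS1|² = (5−11)² + (12−10)² + (1−9)² = 36 + 4 + 64 = 104
|WS2|² = (5−7)² + (12−11)² + (1−4)² = 4 + 1 + 9 = 14
|WS3|² = (5−5)² + (12−9)² + (1−12)² = 0 + 9 + 121 = 130
|WS4|² = (5−6)² + (12−5)² + (1−3)² = 1 + 49 + 4 = 54
|WS5|² = (5−1)² + (12−8)² + (1−2)² = 16 + 16 + 1 = 33
|WS6|² = (5−9)² + (12−6)² + (1−7)² = 16 + 36 + 36 = 88
The smallest is to S2, so W lies in the Voronoi region of S2.

S2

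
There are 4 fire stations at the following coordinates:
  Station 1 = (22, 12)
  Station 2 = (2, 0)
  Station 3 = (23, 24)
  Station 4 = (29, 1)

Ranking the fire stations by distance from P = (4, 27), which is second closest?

Compare squared distances (the ordering matches that of the actual distances):
d²(P, Station 1) = 324 + 225 = 549
d²(P, Station 2) = 4 + 729 = 733
d²(P, Station 3) = 361 + 9 = 370
d²(P, Station 4) = 625 + 676 = 1301
Sorted ascending: Station 3, Station 1, Station 2, … — the second-nearest is Station 1.

Station 1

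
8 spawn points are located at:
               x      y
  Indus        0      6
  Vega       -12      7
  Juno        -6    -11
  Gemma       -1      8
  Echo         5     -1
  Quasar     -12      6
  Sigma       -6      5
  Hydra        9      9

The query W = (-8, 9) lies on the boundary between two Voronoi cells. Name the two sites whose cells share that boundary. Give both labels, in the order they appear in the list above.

Squared distances from W to each site:
d²(W, Indus) = 64 + 9 = 73
d²(W, Vega) = 16 + 4 = 20
d²(W, Juno) = 4 + 400 = 404
d²(W, Gemma) = 49 + 1 = 50
d²(W, Echo) = 169 + 100 = 269
d²(W, Quasar) = 16 + 9 = 25
d²(W, Sigma) = 4 + 16 = 20
d²(W, Hydra) = 289 + 0 = 289
W is equidistant from Vega and Sigma (both at squared distance 20), and every other site is strictly farther — so W lies on the Vega–Sigma Voronoi edge.

Vega and Sigma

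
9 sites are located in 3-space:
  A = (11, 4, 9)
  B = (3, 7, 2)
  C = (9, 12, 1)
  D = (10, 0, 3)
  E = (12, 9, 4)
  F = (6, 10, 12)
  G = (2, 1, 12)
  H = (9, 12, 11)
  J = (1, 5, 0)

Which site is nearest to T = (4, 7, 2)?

B

Squared Euclidean distances:
|TA|² = (4−11)² + (7−4)² + (2−9)² = 49 + 9 + 49 = 107
|TB|² = (4−3)² + (7−7)² + (2−2)² = 1 + 0 + 0 = 1
|TC|² = (4−9)² + (7−12)² + (2−1)² = 25 + 25 + 1 = 51
|TD|² = (4−10)² + (7−0)² + (2−3)² = 36 + 49 + 1 = 86
|TE|² = (4−12)² + (7−9)² + (2−4)² = 64 + 4 + 4 = 72
|TF|² = (4−6)² + (7−10)² + (2−12)² = 4 + 9 + 100 = 113
|TG|² = (4−2)² + (7−1)² + (2−12)² = 4 + 36 + 100 = 140
|TH|² = (4−9)² + (7−12)² + (2−11)² = 25 + 25 + 81 = 131
|TJ|² = (4−1)² + (7−5)² + (2−0)² = 9 + 4 + 4 = 17
B is nearest.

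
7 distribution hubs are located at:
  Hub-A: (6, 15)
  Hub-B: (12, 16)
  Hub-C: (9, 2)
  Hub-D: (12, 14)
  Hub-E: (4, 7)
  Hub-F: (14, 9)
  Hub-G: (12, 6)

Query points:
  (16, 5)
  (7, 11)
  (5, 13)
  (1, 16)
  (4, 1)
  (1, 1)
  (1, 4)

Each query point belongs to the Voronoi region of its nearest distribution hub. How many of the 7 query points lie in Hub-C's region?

1

(16, 5) — d² to each: Hub-A:200, Hub-B:137, Hub-C:58, Hub-D:97, Hub-E:148, Hub-F:20, Hub-G:17 → nearest is Hub-G
(7, 11) — d² to each: Hub-A:17, Hub-B:50, Hub-C:85, Hub-D:34, Hub-E:25, Hub-F:53, Hub-G:50 → nearest is Hub-A
(5, 13) — d² to each: Hub-A:5, Hub-B:58, Hub-C:137, Hub-D:50, Hub-E:37, Hub-F:97, Hub-G:98 → nearest is Hub-A
(1, 16) — d² to each: Hub-A:26, Hub-B:121, Hub-C:260, Hub-D:125, Hub-E:90, Hub-F:218, Hub-G:221 → nearest is Hub-A
(4, 1) — d² to each: Hub-A:200, Hub-B:289, Hub-C:26, Hub-D:233, Hub-E:36, Hub-F:164, Hub-G:89 → nearest is Hub-C
(1, 1) — d² to each: Hub-A:221, Hub-B:346, Hub-C:65, Hub-D:290, Hub-E:45, Hub-F:233, Hub-G:146 → nearest is Hub-E
(1, 4) — d² to each: Hub-A:146, Hub-B:265, Hub-C:68, Hub-D:221, Hub-E:18, Hub-F:194, Hub-G:125 → nearest is Hub-E
1 of the 7 points has Hub-C as nearest.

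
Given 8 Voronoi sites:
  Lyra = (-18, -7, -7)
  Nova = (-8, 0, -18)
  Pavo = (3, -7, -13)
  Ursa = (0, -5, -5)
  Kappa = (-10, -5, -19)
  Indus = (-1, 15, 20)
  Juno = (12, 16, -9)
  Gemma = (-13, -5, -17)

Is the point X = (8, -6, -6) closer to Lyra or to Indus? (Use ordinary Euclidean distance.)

Compare squared distances:
d²(X, Lyra) = (8−(-18))² + (-6−(-7))² + (-6−(-7))² = 676 + 1 + 1 = 678
d²(X, Indus) = (8−(-1))² + (-6−15)² + (-6−20)² = 81 + 441 + 676 = 1198
678 < 1198, so Lyra is closer.

Lyra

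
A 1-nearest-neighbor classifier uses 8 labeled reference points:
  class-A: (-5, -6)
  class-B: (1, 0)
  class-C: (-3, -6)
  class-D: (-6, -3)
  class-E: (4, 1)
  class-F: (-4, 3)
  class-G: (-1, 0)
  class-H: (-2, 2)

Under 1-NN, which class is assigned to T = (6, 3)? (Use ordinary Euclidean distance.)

Compare squared distances (the ordering matches that of the actual distances):
d²(T, class-A) = 121 + 81 = 202
d²(T, class-B) = 25 + 9 = 34
d²(T, class-C) = 81 + 81 = 162
d²(T, class-D) = 144 + 36 = 180
d²(T, class-E) = 4 + 4 = 8
d²(T, class-F) = 100 + 0 = 100
d²(T, class-G) = 49 + 9 = 58
d²(T, class-H) = 64 + 1 = 65
class-E is nearest.

class-E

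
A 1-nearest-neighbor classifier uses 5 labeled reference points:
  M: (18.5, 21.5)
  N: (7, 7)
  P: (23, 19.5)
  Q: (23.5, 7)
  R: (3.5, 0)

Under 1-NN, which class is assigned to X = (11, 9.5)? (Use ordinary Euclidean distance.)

Compare squared distances (the ordering matches that of the actual distances):
|XM|² = 56.25 + 144 = 200.25
|XN|² = 16 + 6.25 = 22.25
|XP|² = 144 + 100 = 244
|XQ|² = 156.25 + 6.25 = 162.5
|XR|² = 56.25 + 90.25 = 146.5
N is nearest.

N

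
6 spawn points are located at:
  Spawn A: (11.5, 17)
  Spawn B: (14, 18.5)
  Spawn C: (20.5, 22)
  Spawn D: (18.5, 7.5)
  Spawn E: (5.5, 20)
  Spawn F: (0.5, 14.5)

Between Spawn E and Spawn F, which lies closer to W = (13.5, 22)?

Spawn E

Compare squared distances:
d²(W, Spawn E) = (13.5−5.5)² + (22−20)² = 64 + 4 = 68
d²(W, Spawn F) = (13.5−0.5)² + (22−14.5)² = 169 + 56.25 = 225.25
68 < 225.25, so Spawn E is closer.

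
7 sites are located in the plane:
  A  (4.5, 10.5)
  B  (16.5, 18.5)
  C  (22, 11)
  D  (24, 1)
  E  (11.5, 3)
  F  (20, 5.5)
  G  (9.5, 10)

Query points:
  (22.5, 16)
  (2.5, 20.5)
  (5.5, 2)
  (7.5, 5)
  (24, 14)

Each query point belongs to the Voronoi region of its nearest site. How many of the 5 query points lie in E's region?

(22.5, 16) — d² to each: A:354.25, B:42.25, C:25.25, D:227.25, E:290, F:116.5, G:205 → nearest is C
(2.5, 20.5) — d² to each: A:104, B:200, C:470.5, D:842.5, E:387.25, F:531.25, G:159.25 → nearest is A
(5.5, 2) — d² to each: A:73.25, B:393.25, C:353.25, D:343.25, E:37, F:222.5, G:80 → nearest is E
(7.5, 5) — d² to each: A:39.25, B:263.25, C:246.25, D:288.25, E:20, F:156.5, G:29 → nearest is E
(24, 14) — d² to each: A:392.5, B:76.5, C:13, D:169, E:277.25, F:88.25, G:226.25 → nearest is C
2 of the 5 points have E as nearest.

2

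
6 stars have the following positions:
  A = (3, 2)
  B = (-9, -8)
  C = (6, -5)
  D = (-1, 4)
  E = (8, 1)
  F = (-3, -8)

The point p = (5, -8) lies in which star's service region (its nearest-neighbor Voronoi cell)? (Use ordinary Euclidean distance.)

Compare squared distances (the ordering matches that of the actual distances):
|pA|² = (5−3)² + (-8−2)² = 4 + 100 = 104
|pB|² = (5−(-9))² + (-8−(-8))² = 196 + 0 = 196
|pC|² = (5−6)² + (-8−(-5))² = 1 + 9 = 10
|pD|² = (5−(-1))² + (-8−4)² = 36 + 144 = 180
|pE|² = (5−8)² + (-8−1)² = 9 + 81 = 90
|pF|² = (5−(-3))² + (-8−(-8))² = 64 + 0 = 64
Minimum is at C.

C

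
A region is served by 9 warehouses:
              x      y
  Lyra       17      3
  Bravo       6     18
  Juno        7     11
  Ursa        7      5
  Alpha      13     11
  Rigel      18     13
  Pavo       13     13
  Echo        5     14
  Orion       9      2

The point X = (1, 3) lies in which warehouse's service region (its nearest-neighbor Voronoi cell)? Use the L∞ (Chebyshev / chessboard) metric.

Ursa

d(X, Lyra) = max(16, 0) = 16
d(X, Bravo) = max(5, 15) = 15
d(X, Juno) = max(6, 8) = 8
d(X, Ursa) = max(6, 2) = 6
d(X, Alpha) = max(12, 8) = 12
d(X, Rigel) = max(17, 10) = 17
d(X, Pavo) = max(12, 10) = 12
d(X, Echo) = max(4, 11) = 11
d(X, Orion) = max(8, 1) = 8
Minimum is at Ursa.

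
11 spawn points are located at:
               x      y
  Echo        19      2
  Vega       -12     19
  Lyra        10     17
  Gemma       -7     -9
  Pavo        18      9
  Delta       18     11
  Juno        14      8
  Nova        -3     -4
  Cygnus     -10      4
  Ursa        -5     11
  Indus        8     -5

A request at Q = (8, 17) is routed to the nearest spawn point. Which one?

Compare squared distances (the ordering matches that of the actual distances):
d²(Q, Echo) = (8−19)² + (17−2)² = 121 + 225 = 346
d²(Q, Vega) = (8−(-12))² + (17−19)² = 400 + 4 = 404
d²(Q, Lyra) = (8−10)² + (17−17)² = 4 + 0 = 4
d²(Q, Gemma) = (8−(-7))² + (17−(-9))² = 225 + 676 = 901
d²(Q, Pavo) = (8−18)² + (17−9)² = 100 + 64 = 164
d²(Q, Delta) = (8−18)² + (17−11)² = 100 + 36 = 136
d²(Q, Juno) = (8−14)² + (17−8)² = 36 + 81 = 117
d²(Q, Nova) = (8−(-3))² + (17−(-4))² = 121 + 441 = 562
d²(Q, Cygnus) = (8−(-10))² + (17−4)² = 324 + 169 = 493
d²(Q, Ursa) = (8−(-5))² + (17−11)² = 169 + 36 = 205
d²(Q, Indus) = (8−8)² + (17−(-5))² = 0 + 484 = 484
Minimum is at Lyra.

Lyra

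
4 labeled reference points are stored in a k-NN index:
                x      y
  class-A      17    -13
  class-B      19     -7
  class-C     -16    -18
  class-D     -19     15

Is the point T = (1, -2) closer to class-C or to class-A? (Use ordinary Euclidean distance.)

Compare squared distances:
d²(T, class-C) = (1−(-16))² + (-2−(-18))² = 289 + 256 = 545
d²(T, class-A) = (1−17)² + (-2−(-13))² = 256 + 121 = 377
545 > 377, so class-A is closer.

class-A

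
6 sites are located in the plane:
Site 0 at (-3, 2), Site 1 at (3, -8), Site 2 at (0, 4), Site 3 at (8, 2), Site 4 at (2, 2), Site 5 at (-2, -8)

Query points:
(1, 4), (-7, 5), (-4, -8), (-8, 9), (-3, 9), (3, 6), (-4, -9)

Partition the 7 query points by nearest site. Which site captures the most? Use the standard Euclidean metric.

Site 2

(1, 4) — d² to each: Site 0:20, Site 1:148, Site 2:1, Site 3:53, Site 4:5, Site 5:153 → nearest is Site 2
(-7, 5) — d² to each: Site 0:25, Site 1:269, Site 2:50, Site 3:234, Site 4:90, Site 5:194 → nearest is Site 0
(-4, -8) — d² to each: Site 0:101, Site 1:49, Site 2:160, Site 3:244, Site 4:136, Site 5:4 → nearest is Site 5
(-8, 9) — d² to each: Site 0:74, Site 1:410, Site 2:89, Site 3:305, Site 4:149, Site 5:325 → nearest is Site 0
(-3, 9) — d² to each: Site 0:49, Site 1:325, Site 2:34, Site 3:170, Site 4:74, Site 5:290 → nearest is Site 2
(3, 6) — d² to each: Site 0:52, Site 1:196, Site 2:13, Site 3:41, Site 4:17, Site 5:221 → nearest is Site 2
(-4, -9) — d² to each: Site 0:122, Site 1:50, Site 2:185, Site 3:265, Site 4:157, Site 5:5 → nearest is Site 5
Tally — Site 0:2, Site 2:3, Site 5:2. Site 2 captures the most (3).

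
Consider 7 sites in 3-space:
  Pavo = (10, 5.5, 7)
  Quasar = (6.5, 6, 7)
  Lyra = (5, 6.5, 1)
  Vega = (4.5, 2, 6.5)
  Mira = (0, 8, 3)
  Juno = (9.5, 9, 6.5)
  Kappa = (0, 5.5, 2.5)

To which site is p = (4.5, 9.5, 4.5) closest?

Since √ is increasing, it suffices to compare squared distances:
d²(p, Pavo) = (4.5−10)² + (9.5−5.5)² + (4.5−7)² = 30.25 + 16 + 6.25 = 52.5
d²(p, Quasar) = (4.5−6.5)² + (9.5−6)² + (4.5−7)² = 4 + 12.25 + 6.25 = 22.5
d²(p, Lyra) = (4.5−5)² + (9.5−6.5)² + (4.5−1)² = 0.25 + 9 + 12.25 = 21.5
d²(p, Vega) = (4.5−4.5)² + (9.5−2)² + (4.5−6.5)² = 0 + 56.25 + 4 = 60.25
d²(p, Mira) = (4.5−0)² + (9.5−8)² + (4.5−3)² = 20.25 + 2.25 + 2.25 = 24.75
d²(p, Juno) = (4.5−9.5)² + (9.5−9)² + (4.5−6.5)² = 25 + 0.25 + 4 = 29.25
d²(p, Kappa) = (4.5−0)² + (9.5−5.5)² + (4.5−2.5)² = 20.25 + 16 + 4 = 40.25
The smallest is to Lyra, so p lies in the Voronoi region of Lyra.

Lyra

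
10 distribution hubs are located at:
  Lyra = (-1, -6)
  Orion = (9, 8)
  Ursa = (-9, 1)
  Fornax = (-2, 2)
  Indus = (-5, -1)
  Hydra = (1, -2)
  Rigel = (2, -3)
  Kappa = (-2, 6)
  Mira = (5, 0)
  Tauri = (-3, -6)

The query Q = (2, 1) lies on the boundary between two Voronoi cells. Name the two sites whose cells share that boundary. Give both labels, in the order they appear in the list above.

Hydra and Mira

Squared distances from Q to each site:
d²(Q, Lyra) = (2−(-1))² + (1−(-6))² = 9 + 49 = 58
d²(Q, Orion) = (2−9)² + (1−8)² = 49 + 49 = 98
d²(Q, Ursa) = (2−(-9))² + (1−1)² = 121 + 0 = 121
d²(Q, Fornax) = (2−(-2))² + (1−2)² = 16 + 1 = 17
d²(Q, Indus) = (2−(-5))² + (1−(-1))² = 49 + 4 = 53
d²(Q, Hydra) = (2−1)² + (1−(-2))² = 1 + 9 = 10
d²(Q, Rigel) = (2−2)² + (1−(-3))² = 0 + 16 = 16
d²(Q, Kappa) = (2−(-2))² + (1−6)² = 16 + 25 = 41
d²(Q, Mira) = (2−5)² + (1−0)² = 9 + 1 = 10
d²(Q, Tauri) = (2−(-3))² + (1−(-6))² = 25 + 49 = 74
Q is equidistant from Hydra and Mira (both at squared distance 10), and every other site is strictly farther — so Q lies on the Hydra–Mira Voronoi edge.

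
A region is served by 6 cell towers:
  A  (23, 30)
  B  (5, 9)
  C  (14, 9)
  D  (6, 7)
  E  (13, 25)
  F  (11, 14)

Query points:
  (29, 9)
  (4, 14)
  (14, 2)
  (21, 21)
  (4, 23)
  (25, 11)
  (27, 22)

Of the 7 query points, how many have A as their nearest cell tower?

(29, 9) — d² to each: A:477, B:576, C:225, D:533, E:512, F:349 → nearest is C
(4, 14) — d² to each: A:617, B:26, C:125, D:53, E:202, F:49 → nearest is B
(14, 2) — d² to each: A:865, B:130, C:49, D:89, E:530, F:153 → nearest is C
(21, 21) — d² to each: A:85, B:400, C:193, D:421, E:80, F:149 → nearest is E
(4, 23) — d² to each: A:410, B:197, C:296, D:260, E:85, F:130 → nearest is E
(25, 11) — d² to each: A:365, B:404, C:125, D:377, E:340, F:205 → nearest is C
(27, 22) — d² to each: A:80, B:653, C:338, D:666, E:205, F:320 → nearest is A
1 of the 7 points has A as nearest.

1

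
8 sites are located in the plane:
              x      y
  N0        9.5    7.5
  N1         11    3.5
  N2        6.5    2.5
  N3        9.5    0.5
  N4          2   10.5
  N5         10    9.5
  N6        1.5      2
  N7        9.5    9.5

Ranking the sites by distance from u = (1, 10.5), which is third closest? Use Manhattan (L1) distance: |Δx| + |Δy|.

d(u,N0) = 8.5 + 3 = 11.5
d(u,N1) = 10 + 7 = 17
d(u,N2) = 5.5 + 8 = 13.5
d(u,N3) = 8.5 + 10 = 18.5
d(u,N4) = 1 + 0 = 1
d(u,N5) = 9 + 1 = 10
d(u,N6) = 0.5 + 8.5 = 9
d(u,N7) = 8.5 + 1 = 9.5
Sorted ascending: N4, N6, N7, N5, … — the third-nearest is N7.

N7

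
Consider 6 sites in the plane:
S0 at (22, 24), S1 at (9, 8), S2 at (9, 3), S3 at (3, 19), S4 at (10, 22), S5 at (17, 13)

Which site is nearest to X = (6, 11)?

S1

Since √ is increasing, it suffices to compare squared distances:
|XS0|² = (6−22)² + (11−24)² = 256 + 169 = 425
|XS1|² = (6−9)² + (11−8)² = 9 + 9 = 18
|XS2|² = (6−9)² + (11−3)² = 9 + 64 = 73
|XS3|² = (6−3)² + (11−19)² = 9 + 64 = 73
|XS4|² = (6−10)² + (11−22)² = 16 + 121 = 137
|XS5|² = (6−17)² + (11−13)² = 121 + 4 = 125
Minimum is at S1.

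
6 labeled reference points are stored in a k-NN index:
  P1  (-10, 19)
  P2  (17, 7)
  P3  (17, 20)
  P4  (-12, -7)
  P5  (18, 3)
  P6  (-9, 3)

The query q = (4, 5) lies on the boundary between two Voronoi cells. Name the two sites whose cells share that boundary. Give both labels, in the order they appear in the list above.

Squared distances from q to each site:
|qP1|² = 196 + 196 = 392
|qP2|² = 169 + 4 = 173
|qP3|² = 169 + 225 = 394
|qP4|² = 256 + 144 = 400
|qP5|² = 196 + 4 = 200
|qP6|² = 169 + 4 = 173
q is equidistant from P2 and P6 (both at squared distance 173), and every other site is strictly farther — so q lies on the P2–P6 Voronoi edge.

P2 and P6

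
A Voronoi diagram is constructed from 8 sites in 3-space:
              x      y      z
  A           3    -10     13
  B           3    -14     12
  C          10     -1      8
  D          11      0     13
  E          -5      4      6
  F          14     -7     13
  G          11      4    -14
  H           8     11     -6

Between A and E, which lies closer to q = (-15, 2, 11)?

Compare squared distances:
|qA|² = (-15−3)² + (2−(-10))² + (11−13)² = 324 + 144 + 4 = 472
|qE|² = (-15−(-5))² + (2−4)² + (11−6)² = 100 + 4 + 25 = 129
472 > 129, so E is closer.

E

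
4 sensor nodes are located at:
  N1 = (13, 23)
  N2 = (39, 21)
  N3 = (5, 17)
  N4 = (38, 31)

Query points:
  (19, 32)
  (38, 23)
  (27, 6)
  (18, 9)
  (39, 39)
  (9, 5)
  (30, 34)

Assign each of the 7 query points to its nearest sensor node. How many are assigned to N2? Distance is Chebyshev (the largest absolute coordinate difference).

2

(19, 32) — d to each: N1:9, N2:20, N3:15, N4:19 → nearest is N1
(38, 23) — d to each: N1:25, N2:2, N3:33, N4:8 → nearest is N2
(27, 6) — d to each: N1:17, N2:15, N3:22, N4:25 → nearest is N2
(18, 9) — d to each: N1:14, N2:21, N3:13, N4:22 → nearest is N3
(39, 39) — d to each: N1:26, N2:18, N3:34, N4:8 → nearest is N4
(9, 5) — d to each: N1:18, N2:30, N3:12, N4:29 → nearest is N3
(30, 34) — d to each: N1:17, N2:13, N3:25, N4:8 → nearest is N4
2 of the 7 points have N2 as nearest.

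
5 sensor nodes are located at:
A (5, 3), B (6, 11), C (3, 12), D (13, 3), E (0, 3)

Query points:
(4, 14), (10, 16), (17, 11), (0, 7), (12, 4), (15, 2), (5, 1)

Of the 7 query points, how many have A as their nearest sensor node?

1

(4, 14) — d² to each: A:122, B:13, C:5, D:202, E:137 → nearest is C
(10, 16) — d² to each: A:194, B:41, C:65, D:178, E:269 → nearest is B
(17, 11) — d² to each: A:208, B:121, C:197, D:80, E:353 → nearest is D
(0, 7) — d² to each: A:41, B:52, C:34, D:185, E:16 → nearest is E
(12, 4) — d² to each: A:50, B:85, C:145, D:2, E:145 → nearest is D
(15, 2) — d² to each: A:101, B:162, C:244, D:5, E:226 → nearest is D
(5, 1) — d² to each: A:4, B:101, C:125, D:68, E:29 → nearest is A
1 of the 7 points has A as nearest.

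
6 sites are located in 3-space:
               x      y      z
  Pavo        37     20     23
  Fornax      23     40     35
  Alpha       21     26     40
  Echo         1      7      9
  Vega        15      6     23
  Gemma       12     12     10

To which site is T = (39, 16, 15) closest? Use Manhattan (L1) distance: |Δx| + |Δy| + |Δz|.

Pavo

d(T, Pavo) = |39−37| + |16−20| + |15−23| = 2 + 4 + 8 = 14
d(T, Fornax) = |39−23| + |16−40| + |15−35| = 16 + 24 + 20 = 60
d(T, Alpha) = |39−21| + |16−26| + |15−40| = 18 + 10 + 25 = 53
d(T, Echo) = |39−1| + |16−7| + |15−9| = 38 + 9 + 6 = 53
d(T, Vega) = |39−15| + |16−6| + |15−23| = 24 + 10 + 8 = 42
d(T, Gemma) = |39−12| + |16−12| + |15−10| = 27 + 4 + 5 = 36
Pavo is nearest.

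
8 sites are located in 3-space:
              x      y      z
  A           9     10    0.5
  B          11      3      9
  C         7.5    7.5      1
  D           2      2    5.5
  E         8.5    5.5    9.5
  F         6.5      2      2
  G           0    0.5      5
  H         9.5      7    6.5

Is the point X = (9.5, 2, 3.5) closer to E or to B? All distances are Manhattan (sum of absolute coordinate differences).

d(X,E) = |9.5−8.5| + |2−5.5| + |3.5−9.5| = 1 + 3.5 + 6 = 10.5
d(X,B) = |9.5−11| + |2−3| + |3.5−9| = 1.5 + 1 + 5.5 = 8
10.5 > 8, so B is closer.

B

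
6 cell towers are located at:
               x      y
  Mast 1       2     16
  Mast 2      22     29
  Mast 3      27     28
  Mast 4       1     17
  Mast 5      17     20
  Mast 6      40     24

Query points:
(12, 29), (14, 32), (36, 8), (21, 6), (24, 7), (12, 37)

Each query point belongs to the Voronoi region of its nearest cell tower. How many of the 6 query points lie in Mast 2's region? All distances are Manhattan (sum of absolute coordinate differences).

(12, 29) — d to each: Mast 1:23, Mast 2:10, Mast 3:16, Mast 4:23, Mast 5:14, Mast 6:33 → nearest is Mast 2
(14, 32) — d to each: Mast 1:28, Mast 2:11, Mast 3:17, Mast 4:28, Mast 5:15, Mast 6:34 → nearest is Mast 2
(36, 8) — d to each: Mast 1:42, Mast 2:35, Mast 3:29, Mast 4:44, Mast 5:31, Mast 6:20 → nearest is Mast 6
(21, 6) — d to each: Mast 1:29, Mast 2:24, Mast 3:28, Mast 4:31, Mast 5:18, Mast 6:37 → nearest is Mast 5
(24, 7) — d to each: Mast 1:31, Mast 2:24, Mast 3:24, Mast 4:33, Mast 5:20, Mast 6:33 → nearest is Mast 5
(12, 37) — d to each: Mast 1:31, Mast 2:18, Mast 3:24, Mast 4:31, Mast 5:22, Mast 6:41 → nearest is Mast 2
3 of the 6 points have Mast 2 as nearest.

3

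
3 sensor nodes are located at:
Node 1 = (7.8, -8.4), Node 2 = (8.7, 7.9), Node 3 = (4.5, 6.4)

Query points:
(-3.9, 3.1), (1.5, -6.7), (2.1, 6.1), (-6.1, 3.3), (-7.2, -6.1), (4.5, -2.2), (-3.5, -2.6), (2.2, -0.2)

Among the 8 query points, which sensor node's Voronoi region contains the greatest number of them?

Node 3

(-3.9, 3.1) — d² to each: Node 1:269.14, Node 2:181.8, Node 3:81.45 → nearest is Node 3
(1.5, -6.7) — d² to each: Node 1:42.58, Node 2:265, Node 3:180.61 → nearest is Node 1
(2.1, 6.1) — d² to each: Node 1:242.74, Node 2:46.8, Node 3:5.85 → nearest is Node 3
(-6.1, 3.3) — d² to each: Node 1:330.1, Node 2:240.2, Node 3:121.97 → nearest is Node 3
(-7.2, -6.1) — d² to each: Node 1:230.29, Node 2:448.81, Node 3:293.14 → nearest is Node 1
(4.5, -2.2) — d² to each: Node 1:49.33, Node 2:119.65, Node 3:73.96 → nearest is Node 1
(-3.5, -2.6) — d² to each: Node 1:161.33, Node 2:259.09, Node 3:145 → nearest is Node 3
(2.2, -0.2) — d² to each: Node 1:98.6, Node 2:107.86, Node 3:48.85 → nearest is Node 3
Tally — Node 1:3, Node 3:5. Node 3 captures the most (5).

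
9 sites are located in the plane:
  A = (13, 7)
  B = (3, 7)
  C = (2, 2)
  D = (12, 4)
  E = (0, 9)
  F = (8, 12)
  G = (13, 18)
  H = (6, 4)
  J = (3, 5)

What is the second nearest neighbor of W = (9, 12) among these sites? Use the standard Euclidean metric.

Squared Euclidean distances:
|WA|² = 16 + 25 = 41
|WB|² = 36 + 25 = 61
|WC|² = 49 + 100 = 149
|WD|² = 9 + 64 = 73
|WE|² = 81 + 9 = 90
|WF|² = 1 + 0 = 1
|WG|² = 16 + 36 = 52
|WH|² = 9 + 64 = 73
|WJ|² = 36 + 49 = 85
Sorted ascending: F, A, G, … — the second-nearest is A.

A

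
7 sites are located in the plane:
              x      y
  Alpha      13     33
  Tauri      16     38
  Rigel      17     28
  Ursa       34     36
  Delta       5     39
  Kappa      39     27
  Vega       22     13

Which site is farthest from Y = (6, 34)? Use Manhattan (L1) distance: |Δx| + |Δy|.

Kappa

d(Y, Alpha) = |6−13| + |34−33| = 7 + 1 = 8
d(Y, Tauri) = |6−16| + |34−38| = 10 + 4 = 14
d(Y, Rigel) = |6−17| + |34−28| = 11 + 6 = 17
d(Y, Ursa) = |6−34| + |34−36| = 28 + 2 = 30
d(Y, Delta) = |6−5| + |34−39| = 1 + 5 = 6
d(Y, Kappa) = |6−39| + |34−27| = 33 + 7 = 40
d(Y, Vega) = |6−22| + |34−13| = 16 + 21 = 37
The largest is to Kappa.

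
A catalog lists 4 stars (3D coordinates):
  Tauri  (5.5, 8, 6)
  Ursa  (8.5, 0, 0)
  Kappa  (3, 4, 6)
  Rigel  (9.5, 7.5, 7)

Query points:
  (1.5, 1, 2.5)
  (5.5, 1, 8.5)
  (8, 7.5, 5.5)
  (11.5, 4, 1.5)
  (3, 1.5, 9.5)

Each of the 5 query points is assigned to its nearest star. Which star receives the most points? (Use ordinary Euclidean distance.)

Kappa

(1.5, 1, 2.5) — d² to each: Tauri:77.25, Ursa:56.25, Kappa:23.5, Rigel:126.5 → nearest is Kappa
(5.5, 1, 8.5) — d² to each: Tauri:55.25, Ursa:82.25, Kappa:21.5, Rigel:60.5 → nearest is Kappa
(8, 7.5, 5.5) — d² to each: Tauri:6.75, Ursa:86.75, Kappa:37.5, Rigel:4.5 → nearest is Rigel
(11.5, 4, 1.5) — d² to each: Tauri:72.25, Ursa:27.25, Kappa:92.5, Rigel:46.5 → nearest is Ursa
(3, 1.5, 9.5) — d² to each: Tauri:60.75, Ursa:122.75, Kappa:18.5, Rigel:84.5 → nearest is Kappa
Tally — Ursa:1, Kappa:3, Rigel:1. Kappa captures the most (3).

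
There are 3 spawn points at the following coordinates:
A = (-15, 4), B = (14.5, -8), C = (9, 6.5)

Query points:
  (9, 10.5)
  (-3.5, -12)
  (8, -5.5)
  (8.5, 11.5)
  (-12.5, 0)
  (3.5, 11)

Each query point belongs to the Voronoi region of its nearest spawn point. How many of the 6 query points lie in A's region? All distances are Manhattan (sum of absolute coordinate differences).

(9, 10.5) — d to each: A:30.5, B:24, C:4 → nearest is C
(-3.5, -12) — d to each: A:27.5, B:22, C:31 → nearest is B
(8, -5.5) — d to each: A:32.5, B:9, C:13 → nearest is B
(8.5, 11.5) — d to each: A:31, B:25.5, C:5.5 → nearest is C
(-12.5, 0) — d to each: A:6.5, B:35, C:28 → nearest is A
(3.5, 11) — d to each: A:25.5, B:30, C:10 → nearest is C
1 of the 6 points has A as nearest.

1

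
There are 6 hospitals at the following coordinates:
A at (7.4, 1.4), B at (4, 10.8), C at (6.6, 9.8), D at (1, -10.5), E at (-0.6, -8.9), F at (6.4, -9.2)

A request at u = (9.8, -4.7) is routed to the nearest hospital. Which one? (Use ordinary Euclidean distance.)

F

Since √ is increasing, it suffices to compare squared distances:
|uA|² = (9.8−7.4)² + (-4.7−1.4)² = 5.76 + 37.21 = 42.97
|uB|² = (9.8−4)² + (-4.7−10.8)² = 33.64 + 240.25 = 273.89
|uC|² = (9.8−6.6)² + (-4.7−9.8)² = 10.24 + 210.25 = 220.49
|uD|² = (9.8−1)² + (-4.7−(-10.5))² = 77.44 + 33.64 = 111.08
|uE|² = (9.8−(-0.6))² + (-4.7−(-8.9))² = 108.16 + 17.64 = 125.8
|uF|² = (9.8−6.4)² + (-4.7−(-9.2))² = 11.56 + 20.25 = 31.81
Minimum is at F.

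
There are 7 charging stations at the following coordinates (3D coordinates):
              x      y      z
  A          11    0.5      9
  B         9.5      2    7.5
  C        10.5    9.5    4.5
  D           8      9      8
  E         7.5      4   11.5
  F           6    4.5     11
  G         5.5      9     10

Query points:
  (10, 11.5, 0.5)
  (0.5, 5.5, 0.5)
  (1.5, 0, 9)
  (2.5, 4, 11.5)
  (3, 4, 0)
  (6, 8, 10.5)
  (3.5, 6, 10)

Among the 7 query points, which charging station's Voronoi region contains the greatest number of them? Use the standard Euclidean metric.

F

(10, 11.5, 0.5) — d² to each: A:194.25, B:139.5, C:20.25, D:66.5, E:183.5, F:175.25, G:116.75 → nearest is C
(0.5, 5.5, 0.5) — d² to each: A:207.5, B:142.25, C:132, D:124.75, E:172.25, F:141.5, G:127.5 → nearest is D
(1.5, 0, 9) — d² to each: A:90.5, B:70.25, C:191.5, D:124.25, E:58.25, F:44.5, G:98 → nearest is F
(2.5, 4, 11.5) — d² to each: A:90.75, B:69, C:143.25, D:67.5, E:25, F:12.75, G:36.25 → nearest is F
(3, 4, 0) — d² to each: A:157.25, B:102.5, C:106.75, D:114, E:152.5, F:130.25, G:131.25 → nearest is B
(6, 8, 10.5) — d² to each: A:83.5, B:57.25, C:58.5, D:11.25, E:19.25, F:12.5, G:1.5 → nearest is G
(3.5, 6, 10) — d² to each: A:87.5, B:58.25, C:91.5, D:33.25, E:22.25, F:9.5, G:13 → nearest is F
Tally — B:1, C:1, D:1, F:3, G:1. F captures the most (3).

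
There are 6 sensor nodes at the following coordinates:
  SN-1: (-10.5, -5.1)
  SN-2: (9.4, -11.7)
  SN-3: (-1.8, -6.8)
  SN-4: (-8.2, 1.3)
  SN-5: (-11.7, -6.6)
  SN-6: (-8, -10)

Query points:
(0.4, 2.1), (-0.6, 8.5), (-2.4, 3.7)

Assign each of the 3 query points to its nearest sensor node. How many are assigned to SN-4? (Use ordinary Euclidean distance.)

(0.4, 2.1) — d² to each: SN-1:170.65, SN-2:271.44, SN-3:84.05, SN-4:74.6, SN-5:222.1, SN-6:216.97 → nearest is SN-4
(-0.6, 8.5) — d² to each: SN-1:282.97, SN-2:508.04, SN-3:235.53, SN-4:109.6, SN-5:351.22, SN-6:397.01 → nearest is SN-4
(-2.4, 3.7) — d² to each: SN-1:143.05, SN-2:376.4, SN-3:110.61, SN-4:39.4, SN-5:192.58, SN-6:219.05 → nearest is SN-4
3 of the 3 points have SN-4 as nearest.

3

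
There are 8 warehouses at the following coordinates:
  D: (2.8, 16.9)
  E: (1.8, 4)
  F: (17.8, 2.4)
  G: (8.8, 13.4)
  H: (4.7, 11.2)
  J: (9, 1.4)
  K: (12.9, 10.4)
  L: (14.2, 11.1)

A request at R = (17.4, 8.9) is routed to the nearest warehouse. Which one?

L

Since √ is increasing, it suffices to compare squared distances:
|RD|² = (17.4−2.8)² + (8.9−16.9)² = 213.16 + 64 = 277.16
|RE|² = (17.4−1.8)² + (8.9−4)² = 243.36 + 24.01 = 267.37
|RF|² = (17.4−17.8)² + (8.9−2.4)² = 0.16 + 42.25 = 42.41
|RG|² = (17.4−8.8)² + (8.9−13.4)² = 73.96 + 20.25 = 94.21
|RH|² = (17.4−4.7)² + (8.9−11.2)² = 161.29 + 5.29 = 166.58
|RJ|² = (17.4−9)² + (8.9−1.4)² = 70.56 + 56.25 = 126.81
|RK|² = (17.4−12.9)² + (8.9−10.4)² = 20.25 + 2.25 = 22.5
|RL|² = (17.4−14.2)² + (8.9−11.1)² = 10.24 + 4.84 = 15.08
L is nearest.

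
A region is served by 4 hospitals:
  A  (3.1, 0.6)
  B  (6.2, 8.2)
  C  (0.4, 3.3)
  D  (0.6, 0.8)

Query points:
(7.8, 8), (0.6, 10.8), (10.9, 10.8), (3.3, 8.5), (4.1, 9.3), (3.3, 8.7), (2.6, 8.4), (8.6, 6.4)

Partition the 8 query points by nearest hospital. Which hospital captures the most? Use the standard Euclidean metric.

(7.8, 8) — d² to each: A:76.85, B:2.6, C:76.85, D:103.68 → nearest is B
(0.6, 10.8) — d² to each: A:110.29, B:38.12, C:56.29, D:100 → nearest is B
(10.9, 10.8) — d² to each: A:164.88, B:28.85, C:166.5, D:206.09 → nearest is B
(3.3, 8.5) — d² to each: A:62.45, B:8.5, C:35.45, D:66.58 → nearest is B
(4.1, 9.3) — d² to each: A:76.69, B:5.62, C:49.69, D:84.5 → nearest is B
(3.3, 8.7) — d² to each: A:65.65, B:8.66, C:37.57, D:69.7 → nearest is B
(2.6, 8.4) — d² to each: A:61.09, B:13, C:30.85, D:61.76 → nearest is B
(8.6, 6.4) — d² to each: A:63.89, B:9, C:76.85, D:95.36 → nearest is B
Tally — B:8. B captures the most (8).

B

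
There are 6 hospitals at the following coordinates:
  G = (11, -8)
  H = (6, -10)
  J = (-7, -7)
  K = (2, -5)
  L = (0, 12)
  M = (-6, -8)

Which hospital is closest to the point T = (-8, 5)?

Compare squared distances (the ordering matches that of the actual distances):
|TG|² = (-8−11)² + (5−(-8))² = 361 + 169 = 530
|TH|² = (-8−6)² + (5−(-10))² = 196 + 225 = 421
|TJ|² = (-8−(-7))² + (5−(-7))² = 1 + 144 = 145
|TK|² = (-8−2)² + (5−(-5))² = 100 + 100 = 200
|TL|² = (-8−0)² + (5−12)² = 64 + 49 = 113
|TM|² = (-8−(-6))² + (5−(-8))² = 4 + 169 = 173
The smallest is to L, so T lies in the Voronoi region of L.

L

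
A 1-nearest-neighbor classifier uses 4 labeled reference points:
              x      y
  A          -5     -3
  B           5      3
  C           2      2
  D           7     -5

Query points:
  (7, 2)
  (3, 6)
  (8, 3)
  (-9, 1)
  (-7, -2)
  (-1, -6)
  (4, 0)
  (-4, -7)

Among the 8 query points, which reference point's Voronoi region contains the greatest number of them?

(7, 2) — d² to each: A:169, B:5, C:25, D:49 → nearest is B
(3, 6) — d² to each: A:145, B:13, C:17, D:137 → nearest is B
(8, 3) — d² to each: A:205, B:9, C:37, D:65 → nearest is B
(-9, 1) — d² to each: A:32, B:200, C:122, D:292 → nearest is A
(-7, -2) — d² to each: A:5, B:169, C:97, D:205 → nearest is A
(-1, -6) — d² to each: A:25, B:117, C:73, D:65 → nearest is A
(4, 0) — d² to each: A:90, B:10, C:8, D:34 → nearest is C
(-4, -7) — d² to each: A:17, B:181, C:117, D:125 → nearest is A
Tally — A:4, B:3, C:1. A captures the most (4).

A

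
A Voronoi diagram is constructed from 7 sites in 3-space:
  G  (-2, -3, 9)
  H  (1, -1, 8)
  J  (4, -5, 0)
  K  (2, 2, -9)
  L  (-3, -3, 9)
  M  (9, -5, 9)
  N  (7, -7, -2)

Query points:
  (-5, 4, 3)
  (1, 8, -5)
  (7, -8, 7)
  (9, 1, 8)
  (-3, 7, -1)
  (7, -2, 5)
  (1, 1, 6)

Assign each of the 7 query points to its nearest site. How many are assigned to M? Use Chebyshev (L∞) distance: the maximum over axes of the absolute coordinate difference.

3

(-5, 4, 3) — d to each: G:7, H:6, J:9, K:12, L:7, M:14, N:12 → nearest is H
(1, 8, -5) — d to each: G:14, H:13, J:13, K:6, L:14, M:14, N:15 → nearest is K
(7, -8, 7) — d to each: G:9, H:7, J:7, K:16, L:10, M:3, N:9 → nearest is M
(9, 1, 8) — d to each: G:11, H:8, J:8, K:17, L:12, M:6, N:10 → nearest is M
(-3, 7, -1) — d to each: G:10, H:9, J:12, K:8, L:10, M:12, N:14 → nearest is K
(7, -2, 5) — d to each: G:9, H:6, J:5, K:14, L:10, M:4, N:7 → nearest is M
(1, 1, 6) — d to each: G:4, H:2, J:6, K:15, L:4, M:8, N:8 → nearest is H
3 of the 7 points have M as nearest.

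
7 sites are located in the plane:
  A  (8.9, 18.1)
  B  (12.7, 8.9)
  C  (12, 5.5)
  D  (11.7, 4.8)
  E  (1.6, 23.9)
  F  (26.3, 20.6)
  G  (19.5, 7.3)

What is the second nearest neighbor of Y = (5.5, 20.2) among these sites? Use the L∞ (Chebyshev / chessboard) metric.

d(Y,A) = max(3.4, 2.1) = 3.4
d(Y,B) = max(7.2, 11.3) = 11.3
d(Y,C) = max(6.5, 14.7) = 14.7
d(Y,D) = max(6.2, 15.4) = 15.4
d(Y,E) = max(3.9, 3.7) = 3.9
d(Y,F) = max(20.8, 0.4) = 20.8
d(Y,G) = max(14, 12.9) = 14
Sorted ascending: A, E, B, … — the second-nearest is E.

E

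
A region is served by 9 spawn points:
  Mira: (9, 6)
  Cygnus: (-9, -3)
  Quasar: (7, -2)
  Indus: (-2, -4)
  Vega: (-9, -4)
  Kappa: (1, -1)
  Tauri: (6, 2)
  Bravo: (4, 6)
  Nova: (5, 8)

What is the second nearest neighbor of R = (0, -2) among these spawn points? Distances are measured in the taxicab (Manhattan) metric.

Indus

d(R, Mira) = 9 + 8 = 17
d(R, Cygnus) = 9 + 1 = 10
d(R, Quasar) = 7 + 0 = 7
d(R, Indus) = 2 + 2 = 4
d(R, Vega) = 9 + 2 = 11
d(R, Kappa) = 1 + 1 = 2
d(R, Tauri) = 6 + 4 = 10
d(R, Bravo) = 4 + 8 = 12
d(R, Nova) = 5 + 10 = 15
Sorted ascending: Kappa, Indus, Quasar, … — the second-nearest is Indus.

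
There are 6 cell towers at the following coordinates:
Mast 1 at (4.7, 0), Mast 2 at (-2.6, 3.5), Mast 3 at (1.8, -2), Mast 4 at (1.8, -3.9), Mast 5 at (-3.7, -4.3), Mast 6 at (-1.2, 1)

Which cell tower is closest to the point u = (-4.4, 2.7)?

Compare squared distances (the ordering matches that of the actual distances):
d²(u, Mast 1) = (-4.4−4.7)² + (2.7−0)² = 82.81 + 7.29 = 90.1
d²(u, Mast 2) = (-4.4−(-2.6))² + (2.7−3.5)² = 3.24 + 0.64 = 3.88
d²(u, Mast 3) = (-4.4−1.8)² + (2.7−(-2))² = 38.44 + 22.09 = 60.53
d²(u, Mast 4) = (-4.4−1.8)² + (2.7−(-3.9))² = 38.44 + 43.56 = 82
d²(u, Mast 5) = (-4.4−(-3.7))² + (2.7−(-4.3))² = 0.49 + 49 = 49.49
d²(u, Mast 6) = (-4.4−(-1.2))² + (2.7−1)² = 10.24 + 2.89 = 13.13
Mast 2 is nearest.

Mast 2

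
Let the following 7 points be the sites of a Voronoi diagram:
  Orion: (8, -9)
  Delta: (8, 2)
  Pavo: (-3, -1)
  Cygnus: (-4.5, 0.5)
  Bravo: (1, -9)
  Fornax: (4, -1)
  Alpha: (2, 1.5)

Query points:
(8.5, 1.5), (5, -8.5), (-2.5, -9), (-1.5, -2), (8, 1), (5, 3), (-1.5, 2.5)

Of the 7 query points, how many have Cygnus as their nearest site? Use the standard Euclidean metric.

(8.5, 1.5) — d² to each: Orion:110.5, Delta:0.5, Pavo:138.5, Cygnus:170, Bravo:166.5, Fornax:26.5, Alpha:42.25 → nearest is Delta
(5, -8.5) — d² to each: Orion:9.25, Delta:119.25, Pavo:120.25, Cygnus:171.25, Bravo:16.25, Fornax:57.25, Alpha:109 → nearest is Orion
(-2.5, -9) — d² to each: Orion:110.25, Delta:231.25, Pavo:64.25, Cygnus:94.25, Bravo:12.25, Fornax:106.25, Alpha:130.5 → nearest is Bravo
(-1.5, -2) — d² to each: Orion:139.25, Delta:106.25, Pavo:3.25, Cygnus:15.25, Bravo:55.25, Fornax:31.25, Alpha:24.5 → nearest is Pavo
(8, 1) — d² to each: Orion:100, Delta:1, Pavo:125, Cygnus:156.5, Bravo:149, Fornax:20, Alpha:36.25 → nearest is Delta
(5, 3) — d² to each: Orion:153, Delta:10, Pavo:80, Cygnus:96.5, Bravo:160, Fornax:17, Alpha:11.25 → nearest is Delta
(-1.5, 2.5) — d² to each: Orion:222.5, Delta:90.5, Pavo:14.5, Cygnus:13, Bravo:138.5, Fornax:42.5, Alpha:13.25 → nearest is Cygnus
1 of the 7 points has Cygnus as nearest.

1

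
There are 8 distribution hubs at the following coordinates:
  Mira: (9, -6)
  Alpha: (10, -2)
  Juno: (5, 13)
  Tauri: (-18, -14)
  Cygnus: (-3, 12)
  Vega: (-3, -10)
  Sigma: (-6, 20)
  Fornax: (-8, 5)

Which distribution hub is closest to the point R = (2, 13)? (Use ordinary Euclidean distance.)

Since √ is increasing, it suffices to compare squared distances:
d²(R, Mira) = 49 + 361 = 410
d²(R, Alpha) = 64 + 225 = 289
d²(R, Juno) = 9 + 0 = 9
d²(R, Tauri) = 400 + 729 = 1129
d²(R, Cygnus) = 25 + 1 = 26
d²(R, Vega) = 25 + 529 = 554
d²(R, Sigma) = 64 + 49 = 113
d²(R, Fornax) = 100 + 64 = 164
The smallest is to Juno, so R lies in the Voronoi region of Juno.

Juno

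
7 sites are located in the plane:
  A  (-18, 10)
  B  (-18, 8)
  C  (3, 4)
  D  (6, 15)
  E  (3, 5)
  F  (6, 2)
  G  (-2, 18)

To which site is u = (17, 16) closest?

Since √ is increasing, it suffices to compare squared distances:
|uA|² = (17−(-18))² + (16−10)² = 1225 + 36 = 1261
|uB|² = (17−(-18))² + (16−8)² = 1225 + 64 = 1289
|uC|² = (17−3)² + (16−4)² = 196 + 144 = 340
|uD|² = (17−6)² + (16−15)² = 121 + 1 = 122
|uE|² = (17−3)² + (16−5)² = 196 + 121 = 317
|uF|² = (17−6)² + (16−2)² = 121 + 196 = 317
|uG|² = (17−(-2))² + (16−18)² = 361 + 4 = 365
The smallest is to D, so u lies in the Voronoi region of D.

D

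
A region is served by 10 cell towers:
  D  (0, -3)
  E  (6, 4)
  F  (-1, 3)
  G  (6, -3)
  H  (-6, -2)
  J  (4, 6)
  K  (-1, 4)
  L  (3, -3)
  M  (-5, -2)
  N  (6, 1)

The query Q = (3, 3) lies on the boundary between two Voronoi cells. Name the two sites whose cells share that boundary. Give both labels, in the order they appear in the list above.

Squared distances from Q to each site:
|QD|² = 9 + 36 = 45
|QE|² = 9 + 1 = 10
|QF|² = 16 + 0 = 16
|QG|² = 9 + 36 = 45
|QH|² = 81 + 25 = 106
|QJ|² = 1 + 9 = 10
|QK|² = 16 + 1 = 17
|QL|² = 0 + 36 = 36
|QM|² = 64 + 25 = 89
|QN|² = 9 + 4 = 13
Q is equidistant from E and J (both at squared distance 10), and every other site is strictly farther — so Q lies on the E–J Voronoi edge.

E and J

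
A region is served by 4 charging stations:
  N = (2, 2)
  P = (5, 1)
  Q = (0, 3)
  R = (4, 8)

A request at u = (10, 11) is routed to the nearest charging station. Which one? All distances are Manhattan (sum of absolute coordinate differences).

d(u,N) = |10−2| + |11−2| = 8 + 9 = 17
d(u,P) = |10−5| + |11−1| = 5 + 10 = 15
d(u,Q) = |10−0| + |11−3| = 10 + 8 = 18
d(u,R) = |10−4| + |11−8| = 6 + 3 = 9
The smallest is to R, so u lies in the Voronoi region of R.

R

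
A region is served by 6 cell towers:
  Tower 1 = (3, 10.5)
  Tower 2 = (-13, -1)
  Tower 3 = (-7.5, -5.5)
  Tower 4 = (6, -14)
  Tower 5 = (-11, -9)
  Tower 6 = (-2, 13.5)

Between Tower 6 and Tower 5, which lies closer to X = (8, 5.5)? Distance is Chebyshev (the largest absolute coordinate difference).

d(X, Tower 6) = max(10, 8) = 10
d(X, Tower 5) = max(19, 14.5) = 19
10 < 19, so Tower 6 is closer.

Tower 6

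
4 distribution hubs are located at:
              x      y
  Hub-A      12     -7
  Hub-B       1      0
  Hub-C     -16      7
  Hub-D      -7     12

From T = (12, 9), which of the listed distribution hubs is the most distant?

Since √ is increasing, it suffices to compare squared distances:
d²(T, Hub-A) = (12−12)² + (9−(-7))² = 0 + 256 = 256
d²(T, Hub-B) = (12−1)² + (9−0)² = 121 + 81 = 202
d²(T, Hub-C) = (12−(-16))² + (9−7)² = 784 + 4 = 788
d²(T, Hub-D) = (12−(-7))² + (9−12)² = 361 + 9 = 370
The largest is to Hub-C.

Hub-C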